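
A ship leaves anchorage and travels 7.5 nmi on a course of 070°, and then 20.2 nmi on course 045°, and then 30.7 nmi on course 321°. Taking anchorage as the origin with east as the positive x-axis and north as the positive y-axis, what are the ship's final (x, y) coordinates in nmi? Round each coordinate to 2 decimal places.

Leg 1 (070°, 7.5 nmi): east 7.5 sin 70° = 7.05, north 7.5 cos 70° = 2.57
Leg 2 (045°, 20.2 nmi): east 20.2 sin 45° = 14.28, north 20.2 cos 45° = 14.28
Leg 3 (321°, 30.7 nmi): east 30.7 sin 321° = -19.32, north 30.7 cos 321° = 23.86
Summing: 2.01 nmi east, 40.71 nmi north → (2.01, 40.71).

(2.01, 40.71)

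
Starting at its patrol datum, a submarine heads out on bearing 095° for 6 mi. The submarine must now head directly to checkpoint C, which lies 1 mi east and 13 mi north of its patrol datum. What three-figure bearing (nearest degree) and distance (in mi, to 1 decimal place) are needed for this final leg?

Leg 1 (095°, 6 mi): east 6 sin 95° = 5.98, north 6 cos 95° = -0.52
Current position: (5.98, -0.52). Target: (1, 13). Remaining: Δeast = -4.98, Δnorth = 13.52.
Bearing = atan2(-4.98, 13.52) mod 360° = 339.79°; distance = √((-4.98)² + (13.52)²) = 14.410 mi.

340°, 14.4 mi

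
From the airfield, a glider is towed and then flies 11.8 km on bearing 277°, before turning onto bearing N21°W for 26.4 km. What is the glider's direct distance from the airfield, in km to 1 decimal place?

Leg 1 (277°, 11.8 km): east 11.8 sin 277° = -11.71, north 11.8 cos 277° = 1.44
Leg 2 (N21°W, 26.4 km): east 26.4 sin 339° = -9.46, north 26.4 cos 339° = 24.65
Net: -21.17 east, 26.08 north. Distance = √((-21.17)² + (26.08)²) = 33.596 km.

33.6 km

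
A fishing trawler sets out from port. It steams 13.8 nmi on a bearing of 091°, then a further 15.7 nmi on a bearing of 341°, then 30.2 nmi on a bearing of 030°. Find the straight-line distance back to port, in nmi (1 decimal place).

47.2 nmi

Leg 1 (091°, 13.8 nmi): east 13.8 sin 91° = 13.80, north 13.8 cos 91° = -0.24
Leg 2 (341°, 15.7 nmi): east 15.7 sin 341° = -5.11, north 15.7 cos 341° = 14.84
Leg 3 (030°, 30.2 nmi): east 30.2 sin 30° = 15.10, north 30.2 cos 30° = 26.15
Net: 23.79 east, 40.76 north. Distance = √((23.79)² + (40.76)²) = 47.191 nmi.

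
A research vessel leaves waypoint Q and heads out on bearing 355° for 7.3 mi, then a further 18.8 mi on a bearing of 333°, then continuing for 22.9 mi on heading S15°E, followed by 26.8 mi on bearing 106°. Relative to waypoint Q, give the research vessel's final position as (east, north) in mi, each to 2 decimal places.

(22.52, -5.48)

Leg 1 (355°, 7.3 mi): east 7.3 sin 355° = -0.64, north 7.3 cos 355° = 7.27
Leg 2 (333°, 18.8 mi): east 18.8 sin 333° = -8.54, north 18.8 cos 333° = 16.75
Leg 3 (S15°E, 22.9 mi): east 22.9 sin 165° = 5.93, north 22.9 cos 165° = -22.12
Leg 4 (106°, 26.8 mi): east 26.8 sin 106° = 25.76, north 26.8 cos 106° = -7.39
Summing: 22.52 mi east, -5.48 mi north → (22.52, -5.48).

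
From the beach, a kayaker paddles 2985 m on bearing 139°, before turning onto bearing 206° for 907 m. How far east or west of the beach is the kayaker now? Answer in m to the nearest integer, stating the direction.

Leg 1 (139°, 2985 m): east 2985 sin 139° = 1958.34, north 2985 cos 139° = -2252.81
Leg 2 (206°, 907 m): east 907 sin 206° = -397.60, north 907 cos 206° = -815.21
Net east component: 1560.73 m.

1561 m east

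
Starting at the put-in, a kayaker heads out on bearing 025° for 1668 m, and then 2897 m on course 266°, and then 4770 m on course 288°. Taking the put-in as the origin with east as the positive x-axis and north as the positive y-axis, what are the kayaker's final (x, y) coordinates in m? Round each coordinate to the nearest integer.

Leg 1 (025°, 1668 m): east 1668 sin 25° = 704.93, north 1668 cos 25° = 1511.72
Leg 2 (266°, 2897 m): east 2897 sin 266° = -2889.94, north 2897 cos 266° = -202.08
Leg 3 (288°, 4770 m): east 4770 sin 288° = -4536.54, north 4770 cos 288° = 1474.01
Summing: -6721.56 m east, 2783.65 m north → (-6722, 2784).

(-6722, 2784)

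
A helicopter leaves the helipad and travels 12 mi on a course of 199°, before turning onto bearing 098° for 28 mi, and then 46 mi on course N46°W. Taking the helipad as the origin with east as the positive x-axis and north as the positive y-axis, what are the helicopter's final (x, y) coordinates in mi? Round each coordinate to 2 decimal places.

(-9.27, 16.71)

Leg 1 (199°, 12 mi): east 12 sin 199° = -3.91, north 12 cos 199° = -11.35
Leg 2 (098°, 28 mi): east 28 sin 98° = 27.73, north 28 cos 98° = -3.90
Leg 3 (N46°W, 46 mi): east 46 sin 314° = -33.09, north 46 cos 314° = 31.95
Summing: -9.27 mi east, 16.71 mi north → (-9.27, 16.71).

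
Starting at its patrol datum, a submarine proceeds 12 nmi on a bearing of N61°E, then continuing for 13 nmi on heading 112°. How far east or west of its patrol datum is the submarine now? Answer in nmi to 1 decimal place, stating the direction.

Leg 1 (N61°E, 12 nmi): east 12 sin 61° = 10.50, north 12 cos 61° = 5.82
Leg 2 (112°, 13 nmi): east 13 sin 112° = 12.05, north 13 cos 112° = -4.87
Net east component: 22.55 nmi.

22.5 nmi east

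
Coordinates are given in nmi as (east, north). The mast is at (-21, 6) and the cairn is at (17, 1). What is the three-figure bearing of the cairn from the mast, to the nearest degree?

097°

Δeast = 17 − -21 = 38.00; Δnorth = 1 − 6 = -5.00.
Bearing = atan2(Δeast, Δnorth) mod 360° = 97.50° ≈ 097°.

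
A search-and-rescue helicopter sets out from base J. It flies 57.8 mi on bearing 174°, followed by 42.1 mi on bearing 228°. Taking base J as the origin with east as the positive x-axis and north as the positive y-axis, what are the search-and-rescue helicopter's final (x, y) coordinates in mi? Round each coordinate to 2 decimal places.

(-25.24, -85.65)

Leg 1 (174°, 57.8 mi): east 57.8 sin 174° = 6.04, north 57.8 cos 174° = -57.48
Leg 2 (228°, 42.1 mi): east 42.1 sin 228° = -31.29, north 42.1 cos 228° = -28.17
Summing: -25.24 mi east, -85.65 mi north → (-25.24, -85.65).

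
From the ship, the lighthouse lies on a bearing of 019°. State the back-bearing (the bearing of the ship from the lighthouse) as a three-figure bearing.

199°

Back-bearing = 019° + 180° = 199°.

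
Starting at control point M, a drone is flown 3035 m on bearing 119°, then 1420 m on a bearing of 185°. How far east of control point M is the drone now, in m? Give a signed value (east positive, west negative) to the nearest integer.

2531 m

Leg 1 (119°, 3035 m): east 3035 sin 119° = 2654.47, north 3035 cos 119° = -1471.40
Leg 2 (185°, 1420 m): east 1420 sin 185° = -123.76, north 1420 cos 185° = -1414.60
Net east component: 2530.71 m.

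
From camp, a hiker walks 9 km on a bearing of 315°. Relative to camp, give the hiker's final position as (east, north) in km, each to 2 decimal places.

(-6.36, 6.36)

Leg 1 (315°, 9 km): east 9 sin 315° = -6.36, north 9 cos 315° = 6.36
Summing: -6.36 km east, 6.36 km north → (-6.36, 6.36).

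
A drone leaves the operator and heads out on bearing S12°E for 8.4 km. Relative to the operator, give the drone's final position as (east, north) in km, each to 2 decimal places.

Leg 1 (S12°E, 8.4 km): east 8.4 sin 168° = 1.75, north 8.4 cos 168° = -8.22
Summing: 1.75 km east, -8.22 km north → (1.75, -8.22).

(1.75, -8.22)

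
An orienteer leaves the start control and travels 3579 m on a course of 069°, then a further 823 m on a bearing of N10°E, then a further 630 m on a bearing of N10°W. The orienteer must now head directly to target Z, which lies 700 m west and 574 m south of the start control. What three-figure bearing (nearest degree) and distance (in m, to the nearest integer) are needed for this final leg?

Leg 1 (069°, 3579 m): east 3579 sin 69° = 3341.28, north 3579 cos 69° = 1282.60
Leg 2 (N10°E, 823 m): east 823 sin 10° = 142.91, north 823 cos 10° = 810.50
Leg 3 (N10°W, 630 m): east 630 sin 350° = -109.40, north 630 cos 350° = 620.43
Current position: (3374.80, 2713.52). Target: (-700, -574). Remaining: Δeast = -4074.80, Δnorth = -3287.52.
Bearing = atan2(-4074.80, -3287.52) mod 360° = 231.10°; distance = √((-4074.80)² + (-3287.52)²) = 5235.628 m.

231°, 5236 m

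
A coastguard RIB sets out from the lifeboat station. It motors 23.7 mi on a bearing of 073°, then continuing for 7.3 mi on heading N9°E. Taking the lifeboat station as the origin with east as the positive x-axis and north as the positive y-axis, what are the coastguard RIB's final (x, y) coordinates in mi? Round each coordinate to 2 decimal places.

Leg 1 (073°, 23.7 mi): east 23.7 sin 73° = 22.66, north 23.7 cos 73° = 6.93
Leg 2 (N9°E, 7.3 mi): east 7.3 sin 9° = 1.14, north 7.3 cos 9° = 7.21
Summing: 23.81 mi east, 14.14 mi north → (23.81, 14.14).

(23.81, 14.14)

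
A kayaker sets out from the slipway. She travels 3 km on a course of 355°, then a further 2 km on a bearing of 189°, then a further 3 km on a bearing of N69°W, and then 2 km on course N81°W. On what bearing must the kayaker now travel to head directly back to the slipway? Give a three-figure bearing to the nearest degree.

114°

Leg 1 (355°, 3 km): east 3 sin 355° = -0.26, north 3 cos 355° = 2.99
Leg 2 (189°, 2 km): east 2 sin 189° = -0.31, north 2 cos 189° = -1.98
Leg 3 (N69°W, 3 km): east 3 sin 291° = -2.80, north 3 cos 291° = 1.08
Leg 4 (N81°W, 2 km): east 2 sin 279° = -1.98, north 2 cos 279° = 0.31
Net displacement: -5.35 east, 2.40 north. Direction back to start is (5.35, -2.40): bearing = atan2(5.35, -2.40) mod 360° = 114.17° ≈ 114°.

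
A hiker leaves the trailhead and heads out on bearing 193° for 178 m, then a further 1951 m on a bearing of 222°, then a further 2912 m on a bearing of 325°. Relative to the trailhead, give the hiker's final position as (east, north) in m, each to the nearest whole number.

Leg 1 (193°, 178 m): east 178 sin 193° = -40.04, north 178 cos 193° = -173.44
Leg 2 (222°, 1951 m): east 1951 sin 222° = -1305.47, north 1951 cos 222° = -1449.88
Leg 3 (325°, 2912 m): east 2912 sin 325° = -1670.25, north 2912 cos 325° = 2385.37
Summing: -3015.77 m east, 762.06 m north → (-3016, 762).

(-3016, 762)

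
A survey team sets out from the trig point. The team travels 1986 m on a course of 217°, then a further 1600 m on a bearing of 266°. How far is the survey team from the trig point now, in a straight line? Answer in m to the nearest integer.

3267 m

Leg 1 (217°, 1986 m): east 1986 sin 217° = -1195.20, north 1986 cos 217° = -1586.09
Leg 2 (266°, 1600 m): east 1600 sin 266° = -1596.10, north 1600 cos 266° = -111.61
Net: -2791.31 east, -1697.70 north. Distance = √((-2791.31)² + (-1697.70)²) = 3267.045 m.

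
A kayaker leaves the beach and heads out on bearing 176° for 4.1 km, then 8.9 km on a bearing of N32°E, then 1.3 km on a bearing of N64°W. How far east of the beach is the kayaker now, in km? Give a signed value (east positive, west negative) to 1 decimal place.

Leg 1 (176°, 4.1 km): east 4.1 sin 176° = 0.29, north 4.1 cos 176° = -4.09
Leg 2 (N32°E, 8.9 km): east 8.9 sin 32° = 4.72, north 8.9 cos 32° = 7.55
Leg 3 (N64°W, 1.3 km): east 1.3 sin 296° = -1.17, north 1.3 cos 296° = 0.57
Net east component: 3.83 km.

3.8 km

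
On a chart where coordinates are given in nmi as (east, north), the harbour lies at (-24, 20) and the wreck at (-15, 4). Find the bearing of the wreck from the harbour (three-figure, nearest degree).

151°

Δeast = -15 − -24 = 9.00; Δnorth = 4 − 20 = -16.00.
Bearing = atan2(Δeast, Δnorth) mod 360° = 150.64° ≈ 151°.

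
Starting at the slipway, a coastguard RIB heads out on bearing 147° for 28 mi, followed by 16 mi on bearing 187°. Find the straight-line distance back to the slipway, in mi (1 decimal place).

41.5 mi

Leg 1 (147°, 28 mi): east 28 sin 147° = 15.25, north 28 cos 147° = -23.48
Leg 2 (187°, 16 mi): east 16 sin 187° = -1.95, north 16 cos 187° = -15.88
Net: 13.30 east, -39.36 north. Distance = √((13.30)² + (-39.36)²) = 41.550 mi.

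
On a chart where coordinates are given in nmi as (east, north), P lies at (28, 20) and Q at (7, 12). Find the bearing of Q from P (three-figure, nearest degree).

Δeast = 7 − 28 = -21.00; Δnorth = 12 − 20 = -8.00.
Bearing = atan2(Δeast, Δnorth) mod 360° = 249.15° ≈ 249°.

249°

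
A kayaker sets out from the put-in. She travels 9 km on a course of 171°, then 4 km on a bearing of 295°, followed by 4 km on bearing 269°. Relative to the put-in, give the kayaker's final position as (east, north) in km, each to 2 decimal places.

(-6.22, -7.27)

Leg 1 (171°, 9 km): east 9 sin 171° = 1.41, north 9 cos 171° = -8.89
Leg 2 (295°, 4 km): east 4 sin 295° = -3.63, north 4 cos 295° = 1.69
Leg 3 (269°, 4 km): east 4 sin 269° = -4.00, north 4 cos 269° = -0.07
Summing: -6.22 km east, -7.27 km north → (-6.22, -7.27).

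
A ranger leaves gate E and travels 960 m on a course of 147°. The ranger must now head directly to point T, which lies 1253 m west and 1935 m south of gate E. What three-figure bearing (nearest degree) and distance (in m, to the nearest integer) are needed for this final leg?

238°, 2105 m

Leg 1 (147°, 960 m): east 960 sin 147° = 522.85, north 960 cos 147° = -805.12
Current position: (522.85, -805.12). Target: (-1253, -1935). Remaining: Δeast = -1775.85, Δnorth = -1129.88.
Bearing = atan2(-1775.85, -1129.88) mod 360° = 237.53°; distance = √((-1775.85)² + (-1129.88)²) = 2104.822 m.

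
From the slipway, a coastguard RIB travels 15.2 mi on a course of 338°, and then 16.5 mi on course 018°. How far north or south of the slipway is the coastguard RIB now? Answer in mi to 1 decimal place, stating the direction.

29.8 mi north

Leg 1 (338°, 15.2 mi): east 15.2 sin 338° = -5.69, north 15.2 cos 338° = 14.09
Leg 2 (018°, 16.5 mi): east 16.5 sin 18° = 5.10, north 16.5 cos 18° = 15.69
Net north component: 29.79 mi.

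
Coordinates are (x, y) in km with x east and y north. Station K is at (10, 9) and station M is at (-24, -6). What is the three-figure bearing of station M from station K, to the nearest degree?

246°

Δeast = -24 − 10 = -34.00; Δnorth = -6 − 9 = -15.00.
Bearing = atan2(Δeast, Δnorth) mod 360° = 246.19° ≈ 246°.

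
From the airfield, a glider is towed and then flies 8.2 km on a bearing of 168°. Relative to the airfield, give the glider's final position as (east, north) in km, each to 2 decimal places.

Leg 1 (168°, 8.2 km): east 8.2 sin 168° = 1.70, north 8.2 cos 168° = -8.02
Summing: 1.70 km east, -8.02 km north → (1.70, -8.02).

(1.70, -8.02)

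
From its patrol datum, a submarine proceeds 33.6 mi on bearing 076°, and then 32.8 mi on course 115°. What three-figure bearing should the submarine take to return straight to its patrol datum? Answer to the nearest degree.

Leg 1 (076°, 33.6 mi): east 33.6 sin 76° = 32.60, north 33.6 cos 76° = 8.13
Leg 2 (115°, 32.8 mi): east 32.8 sin 115° = 29.73, north 32.8 cos 115° = -13.86
Net displacement: 62.33 east, -5.73 north. Direction back to start is (-62.33, 5.73): bearing = atan2(-62.33, 5.73) mod 360° = 275.26° ≈ 275°.

275°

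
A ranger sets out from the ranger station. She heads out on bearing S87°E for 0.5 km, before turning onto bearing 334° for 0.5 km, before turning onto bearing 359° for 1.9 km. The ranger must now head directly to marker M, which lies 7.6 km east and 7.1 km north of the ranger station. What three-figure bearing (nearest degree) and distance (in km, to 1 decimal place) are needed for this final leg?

057°, 8.8 km

Leg 1 (S87°E, 0.5 km): east 0.5 sin 93° = 0.50, north 0.5 cos 93° = -0.03
Leg 2 (334°, 0.5 km): east 0.5 sin 334° = -0.22, north 0.5 cos 334° = 0.45
Leg 3 (359°, 1.9 km): east 1.9 sin 359° = -0.03, north 1.9 cos 359° = 1.90
Current position: (0.25, 2.32). Target: (7.6, 7.1). Remaining: Δeast = 7.35, Δnorth = 4.78.
Bearing = atan2(7.35, 4.78) mod 360° = 56.99°; distance = √((7.35)² + (4.78)²) = 8.769 km.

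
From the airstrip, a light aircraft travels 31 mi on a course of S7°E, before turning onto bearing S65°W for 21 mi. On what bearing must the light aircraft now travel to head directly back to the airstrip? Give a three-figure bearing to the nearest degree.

021°

Leg 1 (S7°E, 31 mi): east 31 sin 173° = 3.78, north 31 cos 173° = -30.77
Leg 2 (S65°W, 21 mi): east 21 sin 245° = -19.03, north 21 cos 245° = -8.87
Net displacement: -15.25 east, -39.64 north. Direction back to start is (15.25, 39.64): bearing = atan2(15.25, 39.64) mod 360° = 21.05° ≈ 021°.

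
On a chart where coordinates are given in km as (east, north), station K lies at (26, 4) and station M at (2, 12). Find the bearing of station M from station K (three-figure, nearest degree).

288°

Δeast = 2 − 26 = -24.00; Δnorth = 12 − 4 = 8.00.
Bearing = atan2(Δeast, Δnorth) mod 360° = 288.43° ≈ 288°.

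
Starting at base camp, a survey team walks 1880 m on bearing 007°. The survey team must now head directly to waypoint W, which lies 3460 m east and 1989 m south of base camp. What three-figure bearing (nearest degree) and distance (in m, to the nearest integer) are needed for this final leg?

Leg 1 (007°, 1880 m): east 1880 sin 7° = 229.11, north 1880 cos 7° = 1865.99
Current position: (229.11, 1865.99). Target: (3460, -1989). Remaining: Δeast = 3230.89, Δnorth = -3854.99.
Bearing = atan2(3230.89, -3854.99) mod 360° = 140.03°; distance = √((3230.89)² + (-3854.99)²) = 5029.865 m.

140°, 5030 m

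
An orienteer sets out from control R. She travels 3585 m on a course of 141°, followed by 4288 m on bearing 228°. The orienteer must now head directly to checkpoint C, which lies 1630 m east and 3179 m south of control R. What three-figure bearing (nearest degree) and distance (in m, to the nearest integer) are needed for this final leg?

046°, 3562 m

Leg 1 (141°, 3585 m): east 3585 sin 141° = 2256.11, north 3585 cos 141° = -2786.07
Leg 2 (228°, 4288 m): east 4288 sin 228° = -3186.61, north 4288 cos 228° = -2869.23
Current position: (-930.49, -5655.30). Target: (1630, -3179). Remaining: Δeast = 2560.49, Δnorth = 2476.30.
Bearing = atan2(2560.49, 2476.30) mod 360° = 45.96°; distance = √((2560.49)² + (2476.30)²) = 3562.047 m.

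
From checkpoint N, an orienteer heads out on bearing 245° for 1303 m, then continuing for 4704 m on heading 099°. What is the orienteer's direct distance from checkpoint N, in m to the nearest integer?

3696 m

Leg 1 (245°, 1303 m): east 1303 sin 245° = -1180.92, north 1303 cos 245° = -550.67
Leg 2 (099°, 4704 m): east 4704 sin 99° = 4646.09, north 4704 cos 99° = -735.87
Net: 3465.17 east, -1286.54 north. Distance = √((3465.17)² + (-1286.54)²) = 3696.291 m.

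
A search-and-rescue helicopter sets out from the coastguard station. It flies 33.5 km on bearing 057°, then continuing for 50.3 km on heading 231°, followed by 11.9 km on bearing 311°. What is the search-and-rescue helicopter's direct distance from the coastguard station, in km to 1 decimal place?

Leg 1 (057°, 33.5 km): east 33.5 sin 57° = 28.10, north 33.5 cos 57° = 18.25
Leg 2 (231°, 50.3 km): east 50.3 sin 231° = -39.09, north 50.3 cos 231° = -31.65
Leg 3 (311°, 11.9 km): east 11.9 sin 311° = -8.98, north 11.9 cos 311° = 7.81
Net: -19.98 east, -5.60 north. Distance = √((-19.98)² + (-5.60)²) = 20.747 km.

20.7 km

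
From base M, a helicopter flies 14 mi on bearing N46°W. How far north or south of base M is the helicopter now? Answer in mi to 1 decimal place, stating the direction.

Leg 1 (N46°W, 14 mi): east 14 sin 314° = -10.07, north 14 cos 314° = 9.73
Net north component: 9.73 mi.

9.7 mi north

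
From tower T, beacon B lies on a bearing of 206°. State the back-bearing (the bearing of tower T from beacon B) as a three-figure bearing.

Back-bearing = 206° − 180° = 026°.

026°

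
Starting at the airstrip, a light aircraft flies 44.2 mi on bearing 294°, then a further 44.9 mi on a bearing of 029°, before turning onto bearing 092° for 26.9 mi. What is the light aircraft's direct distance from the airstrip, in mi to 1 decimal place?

Leg 1 (294°, 44.2 mi): east 44.2 sin 294° = -40.38, north 44.2 cos 294° = 17.98
Leg 2 (029°, 44.9 mi): east 44.9 sin 29° = 21.77, north 44.9 cos 29° = 39.27
Leg 3 (092°, 26.9 mi): east 26.9 sin 92° = 26.88, north 26.9 cos 92° = -0.94
Net: 8.27 east, 56.31 north. Distance = √((8.27)² + (56.31)²) = 56.914 mi.

56.9 mi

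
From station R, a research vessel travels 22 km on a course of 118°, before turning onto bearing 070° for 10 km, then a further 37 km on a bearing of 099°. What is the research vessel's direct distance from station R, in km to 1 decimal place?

Leg 1 (118°, 22 km): east 22 sin 118° = 19.42, north 22 cos 118° = -10.33
Leg 2 (070°, 10 km): east 10 sin 70° = 9.40, north 10 cos 70° = 3.42
Leg 3 (099°, 37 km): east 37 sin 99° = 36.54, north 37 cos 99° = -5.79
Net: 65.37 east, -12.70 north. Distance = √((65.37)² + (-12.70)²) = 66.588 km.

66.6 km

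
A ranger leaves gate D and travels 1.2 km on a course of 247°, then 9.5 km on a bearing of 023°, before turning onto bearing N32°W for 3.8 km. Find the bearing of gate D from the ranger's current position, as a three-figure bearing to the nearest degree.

183°

Leg 1 (247°, 1.2 km): east 1.2 sin 247° = -1.10, north 1.2 cos 247° = -0.47
Leg 2 (023°, 9.5 km): east 9.5 sin 23° = 3.71, north 9.5 cos 23° = 8.74
Leg 3 (N32°W, 3.8 km): east 3.8 sin 328° = -2.01, north 3.8 cos 328° = 3.22
Net displacement: 0.59 east, 11.50 north. Direction back to start is (-0.59, -11.50): bearing = atan2(-0.59, -11.50) mod 360° = 182.96° ≈ 183°.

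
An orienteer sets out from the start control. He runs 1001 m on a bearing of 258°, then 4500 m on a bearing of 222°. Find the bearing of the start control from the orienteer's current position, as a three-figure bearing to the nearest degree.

Leg 1 (258°, 1001 m): east 1001 sin 258° = -979.13, north 1001 cos 258° = -208.12
Leg 2 (222°, 4500 m): east 4500 sin 222° = -3011.09, north 4500 cos 222° = -3344.15
Net displacement: -3990.21 east, -3552.27 north. Direction back to start is (3990.21, 3552.27): bearing = atan2(3990.21, 3552.27) mod 360° = 48.32° ≈ 048°.

048°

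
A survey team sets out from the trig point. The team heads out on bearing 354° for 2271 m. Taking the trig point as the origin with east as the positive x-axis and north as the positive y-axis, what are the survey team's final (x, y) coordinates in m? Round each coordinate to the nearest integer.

Leg 1 (354°, 2271 m): east 2271 sin 354° = -237.38, north 2271 cos 354° = 2258.56
Summing: -237.38 m east, 2258.56 m north → (-237, 2259).

(-237, 2259)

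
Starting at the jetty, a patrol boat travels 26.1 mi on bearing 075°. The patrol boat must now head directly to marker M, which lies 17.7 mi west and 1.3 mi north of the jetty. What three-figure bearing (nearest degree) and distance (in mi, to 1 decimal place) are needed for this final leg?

Leg 1 (075°, 26.1 mi): east 26.1 sin 75° = 25.21, north 26.1 cos 75° = 6.76
Current position: (25.21, 6.76). Target: (-17.7, 1.3). Remaining: Δeast = -42.91, Δnorth = -5.46.
Bearing = atan2(-42.91, -5.46) mod 360° = 262.75°; distance = √((-42.91)² + (-5.46)²) = 43.256 mi.

263°, 43.3 mi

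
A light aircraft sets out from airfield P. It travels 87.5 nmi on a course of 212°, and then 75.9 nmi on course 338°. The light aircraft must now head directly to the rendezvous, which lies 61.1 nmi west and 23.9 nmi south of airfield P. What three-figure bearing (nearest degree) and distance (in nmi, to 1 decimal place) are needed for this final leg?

Leg 1 (212°, 87.5 nmi): east 87.5 sin 212° = -46.37, north 87.5 cos 212° = -74.20
Leg 2 (338°, 75.9 nmi): east 75.9 sin 338° = -28.43, north 75.9 cos 338° = 70.37
Current position: (-74.80, -3.83). Target: (-61.1, -23.9). Remaining: Δeast = 13.70, Δnorth = -20.07.
Bearing = atan2(13.70, -20.07) mod 360° = 145.68°; distance = √((13.70)² + (-20.07)²) = 24.300 nmi.

146°, 24.3 nmi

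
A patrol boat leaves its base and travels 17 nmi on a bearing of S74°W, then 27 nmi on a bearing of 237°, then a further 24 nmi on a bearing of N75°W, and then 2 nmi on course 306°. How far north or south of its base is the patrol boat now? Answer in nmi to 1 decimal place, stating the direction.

12.0 nmi south

Leg 1 (S74°W, 17 nmi): east 17 sin 254° = -16.34, north 17 cos 254° = -4.69
Leg 2 (237°, 27 nmi): east 27 sin 237° = -22.64, north 27 cos 237° = -14.71
Leg 3 (N75°W, 24 nmi): east 24 sin 285° = -23.18, north 24 cos 285° = 6.21
Leg 4 (306°, 2 nmi): east 2 sin 306° = -1.62, north 2 cos 306° = 1.18
Net north component: -12.00 nmi.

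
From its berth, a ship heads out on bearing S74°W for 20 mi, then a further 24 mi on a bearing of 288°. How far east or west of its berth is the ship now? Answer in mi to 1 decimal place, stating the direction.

42.1 mi west

Leg 1 (S74°W, 20 mi): east 20 sin 254° = -19.23, north 20 cos 254° = -5.51
Leg 2 (288°, 24 mi): east 24 sin 288° = -22.83, north 24 cos 288° = 7.42
Net east component: -42.05 mi.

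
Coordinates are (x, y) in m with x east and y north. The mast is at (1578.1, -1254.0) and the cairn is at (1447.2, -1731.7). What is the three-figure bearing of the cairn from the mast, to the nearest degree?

Δeast = 1447.2 − 1578.1 = -130.90; Δnorth = -1731.7 − -1254.0 = -477.70.
Bearing = atan2(Δeast, Δnorth) mod 360° = 195.32° ≈ 195°.

195°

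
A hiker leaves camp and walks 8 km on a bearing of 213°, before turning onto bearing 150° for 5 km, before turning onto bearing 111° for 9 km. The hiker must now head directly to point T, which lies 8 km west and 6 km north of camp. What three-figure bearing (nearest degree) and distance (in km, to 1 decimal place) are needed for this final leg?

Leg 1 (213°, 8 km): east 8 sin 213° = -4.36, north 8 cos 213° = -6.71
Leg 2 (150°, 5 km): east 5 sin 150° = 2.50, north 5 cos 150° = -4.33
Leg 3 (111°, 9 km): east 9 sin 111° = 8.40, north 9 cos 111° = -3.23
Current position: (6.55, -14.26). Target: (-8, 6). Remaining: Δeast = -14.55, Δnorth = 20.26.
Bearing = atan2(-14.55, 20.26) mod 360° = 324.33°; distance = √((-14.55)² + (20.26)²) = 24.944 km.

324°, 24.9 km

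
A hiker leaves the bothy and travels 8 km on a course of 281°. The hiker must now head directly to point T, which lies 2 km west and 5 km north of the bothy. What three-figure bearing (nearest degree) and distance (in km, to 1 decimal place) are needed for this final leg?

Leg 1 (281°, 8 km): east 8 sin 281° = -7.85, north 8 cos 281° = 1.53
Current position: (-7.85, 1.53). Target: (-2, 5). Remaining: Δeast = 5.85, Δnorth = 3.47.
Bearing = atan2(5.85, 3.47) mod 360° = 59.31°; distance = √((5.85)² + (3.47)²) = 6.806 km.

059°, 6.8 km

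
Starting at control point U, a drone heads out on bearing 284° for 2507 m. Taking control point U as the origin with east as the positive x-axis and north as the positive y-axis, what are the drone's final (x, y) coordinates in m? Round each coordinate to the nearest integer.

(-2433, 606)

Leg 1 (284°, 2507 m): east 2507 sin 284° = -2432.53, north 2507 cos 284° = 606.50
Summing: -2432.53 m east, 606.50 m north → (-2433, 606).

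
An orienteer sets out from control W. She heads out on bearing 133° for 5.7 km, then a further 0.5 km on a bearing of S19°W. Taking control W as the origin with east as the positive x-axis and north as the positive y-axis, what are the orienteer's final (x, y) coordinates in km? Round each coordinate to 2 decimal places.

(4.01, -4.36)

Leg 1 (133°, 5.7 km): east 5.7 sin 133° = 4.17, north 5.7 cos 133° = -3.89
Leg 2 (S19°W, 0.5 km): east 0.5 sin 199° = -0.16, north 0.5 cos 199° = -0.47
Summing: 4.01 km east, -4.36 km north → (4.01, -4.36).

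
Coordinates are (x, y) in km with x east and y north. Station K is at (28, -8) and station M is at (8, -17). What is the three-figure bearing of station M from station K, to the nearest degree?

246°

Δeast = 8 − 28 = -20.00; Δnorth = -17 − -8 = -9.00.
Bearing = atan2(Δeast, Δnorth) mod 360° = 245.77° ≈ 246°.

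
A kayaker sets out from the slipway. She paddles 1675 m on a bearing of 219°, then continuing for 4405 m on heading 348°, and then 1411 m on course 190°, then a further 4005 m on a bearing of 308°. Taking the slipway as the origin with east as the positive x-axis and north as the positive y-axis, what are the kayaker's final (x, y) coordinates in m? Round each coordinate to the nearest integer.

(-5371, 4083)

Leg 1 (219°, 1675 m): east 1675 sin 219° = -1054.11, north 1675 cos 219° = -1301.72
Leg 2 (348°, 4405 m): east 4405 sin 348° = -915.85, north 4405 cos 348° = 4308.74
Leg 3 (190°, 1411 m): east 1411 sin 190° = -245.02, north 1411 cos 190° = -1389.56
Leg 4 (308°, 4005 m): east 4005 sin 308° = -3155.98, north 4005 cos 308° = 2465.72
Summing: -5370.96 m east, 4083.18 m north → (-5371, 4083).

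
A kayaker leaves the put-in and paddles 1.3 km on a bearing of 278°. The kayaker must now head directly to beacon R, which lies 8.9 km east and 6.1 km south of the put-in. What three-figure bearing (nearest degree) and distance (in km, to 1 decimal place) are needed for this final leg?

Leg 1 (278°, 1.3 km): east 1.3 sin 278° = -1.29, north 1.3 cos 278° = 0.18
Current position: (-1.29, 0.18). Target: (8.9, -6.1). Remaining: Δeast = 10.19, Δnorth = -6.28.
Bearing = atan2(10.19, -6.28) mod 360° = 121.66°; distance = √((10.19)² + (-6.28)²) = 11.968 km.

122°, 12.0 km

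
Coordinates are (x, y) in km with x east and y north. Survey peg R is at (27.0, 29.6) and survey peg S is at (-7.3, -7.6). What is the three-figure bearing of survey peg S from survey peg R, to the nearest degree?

Δeast = -7.3 − 27.0 = -34.30; Δnorth = -7.6 − 29.6 = -37.20.
Bearing = atan2(Δeast, Δnorth) mod 360° = 222.68° ≈ 223°.

223°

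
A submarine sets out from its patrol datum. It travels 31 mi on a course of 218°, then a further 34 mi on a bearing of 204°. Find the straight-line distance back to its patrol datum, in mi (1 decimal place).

64.5 mi

Leg 1 (218°, 31 mi): east 31 sin 218° = -19.09, north 31 cos 218° = -24.43
Leg 2 (204°, 34 mi): east 34 sin 204° = -13.83, north 34 cos 204° = -31.06
Net: -32.91 east, -55.49 north. Distance = √((-32.91)² + (-55.49)²) = 64.517 mi.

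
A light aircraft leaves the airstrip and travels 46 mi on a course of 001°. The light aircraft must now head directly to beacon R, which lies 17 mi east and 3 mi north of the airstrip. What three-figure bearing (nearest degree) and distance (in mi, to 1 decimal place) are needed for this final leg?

Leg 1 (001°, 46 mi): east 46 sin 1° = 0.80, north 46 cos 1° = 45.99
Current position: (0.80, 45.99). Target: (17, 3). Remaining: Δeast = 16.20, Δnorth = -42.99.
Bearing = atan2(16.20, -42.99) mod 360° = 159.36°; distance = √((16.20)² + (-42.99)²) = 45.943 mi.

159°, 45.9 mi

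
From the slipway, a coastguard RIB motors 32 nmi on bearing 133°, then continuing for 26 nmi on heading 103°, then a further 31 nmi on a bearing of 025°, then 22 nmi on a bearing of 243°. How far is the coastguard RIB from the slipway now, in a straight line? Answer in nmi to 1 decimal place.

43.3 nmi

Leg 1 (133°, 32 nmi): east 32 sin 133° = 23.40, north 32 cos 133° = -21.82
Leg 2 (103°, 26 nmi): east 26 sin 103° = 25.33, north 26 cos 103° = -5.85
Leg 3 (025°, 31 nmi): east 31 sin 25° = 13.10, north 31 cos 25° = 28.10
Leg 4 (243°, 22 nmi): east 22 sin 243° = -19.60, north 22 cos 243° = -9.99
Net: 42.24 east, -9.56 north. Distance = √((42.24)² + (-9.56)²) = 43.305 nmi.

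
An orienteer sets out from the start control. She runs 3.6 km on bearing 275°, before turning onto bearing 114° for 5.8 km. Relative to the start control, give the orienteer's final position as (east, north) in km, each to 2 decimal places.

(1.71, -2.05)

Leg 1 (275°, 3.6 km): east 3.6 sin 275° = -3.59, north 3.6 cos 275° = 0.31
Leg 2 (114°, 5.8 km): east 5.8 sin 114° = 5.30, north 5.8 cos 114° = -2.36
Summing: 1.71 km east, -2.05 km north → (1.71, -2.05).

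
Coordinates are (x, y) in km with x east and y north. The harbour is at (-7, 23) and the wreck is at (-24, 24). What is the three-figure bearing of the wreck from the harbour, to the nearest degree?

Δeast = -24 − -7 = -17.00; Δnorth = 24 − 23 = 1.00.
Bearing = atan2(Δeast, Δnorth) mod 360° = 273.37° ≈ 273°.

273°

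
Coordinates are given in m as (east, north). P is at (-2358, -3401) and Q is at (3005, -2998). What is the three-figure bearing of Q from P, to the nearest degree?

086°

Δeast = 3005 − -2358 = 5363.00; Δnorth = -2998 − -3401 = 403.00.
Bearing = atan2(Δeast, Δnorth) mod 360° = 85.70° ≈ 086°.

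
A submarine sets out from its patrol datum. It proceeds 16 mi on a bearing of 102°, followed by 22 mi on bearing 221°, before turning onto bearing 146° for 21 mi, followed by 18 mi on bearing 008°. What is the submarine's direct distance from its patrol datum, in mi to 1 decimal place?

24.9 mi

Leg 1 (102°, 16 mi): east 16 sin 102° = 15.65, north 16 cos 102° = -3.33
Leg 2 (221°, 22 mi): east 22 sin 221° = -14.43, north 22 cos 221° = -16.60
Leg 3 (146°, 21 mi): east 21 sin 146° = 11.74, north 21 cos 146° = -17.41
Leg 4 (008°, 18 mi): east 18 sin 8° = 2.51, north 18 cos 8° = 17.82
Net: 15.47 east, -19.52 north. Distance = √((15.47)² + (-19.52)²) = 24.900 mi.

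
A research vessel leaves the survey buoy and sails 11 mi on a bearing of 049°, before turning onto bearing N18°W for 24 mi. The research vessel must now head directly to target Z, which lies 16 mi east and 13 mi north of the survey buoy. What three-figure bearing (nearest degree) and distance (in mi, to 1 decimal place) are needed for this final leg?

Leg 1 (049°, 11 mi): east 11 sin 49° = 8.30, north 11 cos 49° = 7.22
Leg 2 (N18°W, 24 mi): east 24 sin 342° = -7.42, north 24 cos 342° = 22.83
Current position: (0.89, 30.04). Target: (16, 13). Remaining: Δeast = 15.11, Δnorth = -17.04.
Bearing = atan2(15.11, -17.04) mod 360° = 138.43°; distance = √((15.11)² + (-17.04)²) = 22.779 mi.

138°, 22.8 mi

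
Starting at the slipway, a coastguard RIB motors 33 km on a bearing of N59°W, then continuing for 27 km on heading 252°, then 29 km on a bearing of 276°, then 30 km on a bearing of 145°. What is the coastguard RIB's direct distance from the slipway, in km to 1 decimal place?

66.9 km

Leg 1 (N59°W, 33 km): east 33 sin 301° = -28.29, north 33 cos 301° = 17.00
Leg 2 (252°, 27 km): east 27 sin 252° = -25.68, north 27 cos 252° = -8.34
Leg 3 (276°, 29 km): east 29 sin 276° = -28.84, north 29 cos 276° = 3.03
Leg 4 (145°, 30 km): east 30 sin 145° = 17.21, north 30 cos 145° = -24.57
Net: -65.60 east, -12.89 north. Distance = √((-65.60)² + (-12.89)²) = 66.853 km.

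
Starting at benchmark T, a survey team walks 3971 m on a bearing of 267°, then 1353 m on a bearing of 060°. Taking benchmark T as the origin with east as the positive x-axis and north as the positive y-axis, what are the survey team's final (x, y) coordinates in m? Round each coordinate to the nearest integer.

Leg 1 (267°, 3971 m): east 3971 sin 267° = -3965.56, north 3971 cos 267° = -207.83
Leg 2 (060°, 1353 m): east 1353 sin 60° = 1171.73, north 1353 cos 60° = 676.50
Summing: -2793.83 m east, 468.67 m north → (-2794, 469).

(-2794, 469)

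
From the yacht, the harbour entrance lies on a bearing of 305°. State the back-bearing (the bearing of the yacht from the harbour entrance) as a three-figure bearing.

125°

Back-bearing = 305° − 180° = 125°.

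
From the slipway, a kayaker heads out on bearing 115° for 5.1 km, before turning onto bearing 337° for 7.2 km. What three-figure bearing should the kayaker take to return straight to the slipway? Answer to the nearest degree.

Leg 1 (115°, 5.1 km): east 5.1 sin 115° = 4.62, north 5.1 cos 115° = -2.16
Leg 2 (337°, 7.2 km): east 7.2 sin 337° = -2.81, north 7.2 cos 337° = 6.63
Net displacement: 1.81 east, 4.47 north. Direction back to start is (-1.81, -4.47): bearing = atan2(-1.81, -4.47) mod 360° = 202.02° ≈ 202°.

202°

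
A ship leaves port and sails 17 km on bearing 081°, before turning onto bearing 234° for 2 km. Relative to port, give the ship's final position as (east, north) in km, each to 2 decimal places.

(15.17, 1.48)

Leg 1 (081°, 17 km): east 17 sin 81° = 16.79, north 17 cos 81° = 2.66
Leg 2 (234°, 2 km): east 2 sin 234° = -1.62, north 2 cos 234° = -1.18
Summing: 15.17 km east, 1.48 km north → (15.17, 1.48).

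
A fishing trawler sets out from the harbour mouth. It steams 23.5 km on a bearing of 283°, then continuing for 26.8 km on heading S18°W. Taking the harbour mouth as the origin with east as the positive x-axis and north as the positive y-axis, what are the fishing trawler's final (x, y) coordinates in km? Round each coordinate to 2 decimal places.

Leg 1 (283°, 23.5 km): east 23.5 sin 283° = -22.90, north 23.5 cos 283° = 5.29
Leg 2 (S18°W, 26.8 km): east 26.8 sin 198° = -8.28, north 26.8 cos 198° = -25.49
Summing: -31.18 km east, -20.20 km north → (-31.18, -20.20).

(-31.18, -20.20)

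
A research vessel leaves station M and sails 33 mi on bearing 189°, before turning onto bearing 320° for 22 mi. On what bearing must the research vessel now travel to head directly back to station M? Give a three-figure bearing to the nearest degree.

051°

Leg 1 (189°, 33 mi): east 33 sin 189° = -5.16, north 33 cos 189° = -32.59
Leg 2 (320°, 22 mi): east 22 sin 320° = -14.14, north 22 cos 320° = 16.85
Net displacement: -19.30 east, -15.74 north. Direction back to start is (19.30, 15.74): bearing = atan2(19.30, 15.74) mod 360° = 50.81° ≈ 051°.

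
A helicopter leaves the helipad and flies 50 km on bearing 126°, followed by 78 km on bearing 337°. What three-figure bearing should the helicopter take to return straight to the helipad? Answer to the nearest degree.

193°

Leg 1 (126°, 50 km): east 50 sin 126° = 40.45, north 50 cos 126° = -29.39
Leg 2 (337°, 78 km): east 78 sin 337° = -30.48, north 78 cos 337° = 71.80
Net displacement: 9.97 east, 42.41 north. Direction back to start is (-9.97, -42.41): bearing = atan2(-9.97, -42.41) mod 360° = 193.23° ≈ 193°.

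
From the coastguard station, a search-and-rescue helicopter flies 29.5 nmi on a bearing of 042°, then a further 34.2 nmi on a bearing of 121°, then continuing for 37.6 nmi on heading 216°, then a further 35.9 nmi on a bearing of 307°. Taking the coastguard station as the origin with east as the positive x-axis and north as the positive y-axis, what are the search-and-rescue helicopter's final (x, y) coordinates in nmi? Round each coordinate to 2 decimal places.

Leg 1 (042°, 29.5 nmi): east 29.5 sin 42° = 19.74, north 29.5 cos 42° = 21.92
Leg 2 (121°, 34.2 nmi): east 34.2 sin 121° = 29.32, north 34.2 cos 121° = -17.61
Leg 3 (216°, 37.6 nmi): east 37.6 sin 216° = -22.10, north 37.6 cos 216° = -30.42
Leg 4 (307°, 35.9 nmi): east 35.9 sin 307° = -28.67, north 35.9 cos 307° = 21.61
Summing: -1.72 nmi east, -4.51 nmi north → (-1.72, -4.51).

(-1.72, -4.51)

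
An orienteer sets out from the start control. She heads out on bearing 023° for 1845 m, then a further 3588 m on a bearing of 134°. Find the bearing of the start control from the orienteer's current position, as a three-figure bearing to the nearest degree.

284°

Leg 1 (023°, 1845 m): east 1845 sin 23° = 720.90, north 1845 cos 23° = 1698.33
Leg 2 (134°, 3588 m): east 3588 sin 134° = 2580.99, north 3588 cos 134° = -2492.43
Net displacement: 3301.89 east, -794.10 north. Direction back to start is (-3301.89, 794.10): bearing = atan2(-3301.89, 794.10) mod 360° = 283.52° ≈ 284°.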